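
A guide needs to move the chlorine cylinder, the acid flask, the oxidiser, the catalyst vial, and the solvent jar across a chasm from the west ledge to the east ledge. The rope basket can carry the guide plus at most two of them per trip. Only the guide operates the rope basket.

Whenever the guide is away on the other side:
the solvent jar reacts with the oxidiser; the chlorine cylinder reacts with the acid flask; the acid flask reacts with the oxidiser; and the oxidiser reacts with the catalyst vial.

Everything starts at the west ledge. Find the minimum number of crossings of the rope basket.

Counting alone: the guide can take at most 2 across per trip to the east ledge, so moving all 5 needs at least 3 loaded trips out, with a return between consecutive ones — at least 5 crossings.
The plan below uses exactly 5 crossings, so it is optimal:
1. Guide goes to the east ledge with the chlorine cylinder and the oxidiser.
2. Guide goes back to the west ledge alone.
3. Guide goes to the east ledge with the catalyst vial and the solvent jar.
4. Guide goes back to the west ledge with the oxidiser.
5. Guide goes to the east ledge with the acid flask and the oxidiser.

5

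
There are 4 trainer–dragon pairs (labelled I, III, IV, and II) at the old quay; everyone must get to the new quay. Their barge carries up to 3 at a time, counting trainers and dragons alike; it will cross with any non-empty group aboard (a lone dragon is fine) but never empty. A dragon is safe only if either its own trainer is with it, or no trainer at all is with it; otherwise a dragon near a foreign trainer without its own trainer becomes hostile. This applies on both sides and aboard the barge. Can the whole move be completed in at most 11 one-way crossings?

Yes

Yes — this plan uses 9 crossings (≤ 11):
1. dragon I and trainer I cross → the new quay.
2. trainer I crosses ← the old quay.
3. dragon III, trainer I, and trainer III cross → the new quay.
4. dragon I and trainer I cross ← the old quay.
5. trainer I, trainer II, and trainer IV cross → the new quay.
6. dragon III crosses ← the old quay.
7. dragon I and dragon III cross → the new quay.
8. dragon I crosses ← the old quay.
9. dragon I, dragon II, and dragon IV cross → the new quay.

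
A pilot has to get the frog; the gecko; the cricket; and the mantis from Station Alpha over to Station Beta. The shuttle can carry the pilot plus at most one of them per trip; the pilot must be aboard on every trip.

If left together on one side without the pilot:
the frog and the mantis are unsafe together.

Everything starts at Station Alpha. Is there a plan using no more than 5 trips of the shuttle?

No

Counting alone: the pilot can take at most 1 across per trip to Station Beta, so moving all 4 needs at least 4 loaded trips out, with a return between consecutive ones — at least 7 crossings.
Since 5 < 7, 5 crossings cannot be enough. (The shortest complete plan in fact takes 7:)
1. Pilot goes to Station Beta with the frog.  [Station Alpha: the cricket, the gecko, the mantis | Station Beta: the frog]
2. Pilot goes back to Station Alpha alone.  [Station Alpha: the cricket, the gecko, the mantis | Station Beta: the frog]
3. Pilot goes to Station Beta with the gecko.  [Station Alpha: the cricket, the mantis | Station Beta: the frog, the gecko]
4. Pilot goes back to Station Alpha alone.  [Station Alpha: the cricket, the mantis | Station Beta: the frog, the gecko]
5. Pilot goes to Station Beta with the cricket.  [Station Alpha: the mantis | Station Beta: the cricket, the frog, the gecko]
6. Pilot goes back to Station Alpha alone.  [Station Alpha: the mantis | Station Beta: the cricket, the frog, the gecko]
7. Pilot goes to Station Beta with the mantis.  [Station Alpha: — | Station Beta: the cricket, the frog, the gecko, the mantis]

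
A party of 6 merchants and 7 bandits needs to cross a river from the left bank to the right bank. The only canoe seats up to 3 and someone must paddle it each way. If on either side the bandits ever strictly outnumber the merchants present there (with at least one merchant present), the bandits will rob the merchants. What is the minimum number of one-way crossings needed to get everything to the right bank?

The bandits already outnumber the merchants at the left bank before anyone moves, so the starting position itself is disallowed.

impossible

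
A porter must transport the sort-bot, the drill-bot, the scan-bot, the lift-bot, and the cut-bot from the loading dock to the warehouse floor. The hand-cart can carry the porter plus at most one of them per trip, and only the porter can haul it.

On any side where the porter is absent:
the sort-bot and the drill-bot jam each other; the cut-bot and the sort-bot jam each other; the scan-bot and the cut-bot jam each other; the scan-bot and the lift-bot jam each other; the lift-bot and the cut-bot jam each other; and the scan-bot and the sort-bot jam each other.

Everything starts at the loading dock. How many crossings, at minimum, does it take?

Whatever the first load, the items left behind include a forbidden pair without the porter. No opening move is safe, so no plan exists.

impossible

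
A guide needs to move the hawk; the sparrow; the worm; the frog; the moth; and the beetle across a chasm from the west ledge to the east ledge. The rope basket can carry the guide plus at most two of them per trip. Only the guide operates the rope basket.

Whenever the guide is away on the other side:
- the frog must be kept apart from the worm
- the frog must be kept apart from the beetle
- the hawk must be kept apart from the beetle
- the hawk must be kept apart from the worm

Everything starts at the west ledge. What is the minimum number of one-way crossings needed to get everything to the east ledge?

5

Counting alone: the guide can take at most 2 across per trip to the east ledge, so moving all 6 needs at least 3 loaded trips out, with a return between consecutive ones — at least 5 crossings.
The plan below uses exactly 5 crossings, so it is optimal:
1. Guide goes to the east ledge with the frog and the hawk.
2. Guide goes back to the west ledge alone.
3. Guide goes to the east ledge with the moth and the sparrow.
4. Guide goes back to the west ledge alone.
5. Guide goes to the east ledge with the beetle and the worm.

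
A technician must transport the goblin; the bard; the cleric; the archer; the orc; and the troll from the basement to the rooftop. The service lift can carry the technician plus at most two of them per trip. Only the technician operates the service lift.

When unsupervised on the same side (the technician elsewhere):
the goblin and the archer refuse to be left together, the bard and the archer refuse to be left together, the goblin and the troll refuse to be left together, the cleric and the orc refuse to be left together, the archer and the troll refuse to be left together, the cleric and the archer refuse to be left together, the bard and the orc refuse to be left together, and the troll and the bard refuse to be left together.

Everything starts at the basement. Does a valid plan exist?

Whatever the first load, the items left behind include a forbidden pair without the technician. No opening move is safe, so no plan exists.

No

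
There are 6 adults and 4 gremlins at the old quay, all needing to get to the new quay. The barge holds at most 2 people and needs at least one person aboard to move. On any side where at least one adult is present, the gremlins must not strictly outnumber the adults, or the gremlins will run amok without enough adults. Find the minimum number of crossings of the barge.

17

Counting alone: each trip to the new quay takes at most 2 across and each return brings at least 1 back, so after t trips out (and t−1 returns) at most 2t − (t−1) of the 10 are across; that first reaches 10 at t = 9, so at least 17 crossings are needed.
The plan below uses exactly 17 crossings, so it is optimal:
1. 2 gremlins → the new quay.  (the old quay: 6A 2G; the new quay: 0A 2G)
2. 1 gremlin ← the old quay.  (the old quay: 6A 3G; the new quay: 0A 1G)
3. 2 gremlins → the new quay.  (the old quay: 6A 1G; the new quay: 0A 3G)
4. 1 gremlin ← the old quay.  (the old quay: 6A 2G; the new quay: 0A 2G)
5. 2 adults → the new quay.  (the old quay: 4A 2G; the new quay: 2A 2G)
6. 1 gremlin ← the old quay.  (the old quay: 4A 3G; the new quay: 2A 1G)
7. 1 adult and 1 gremlin → the new quay.  (the old quay: 3A 2G; the new quay: 3A 2G)
8. 1 gremlin ← the old quay.  (the old quay: 3A 3G; the new quay: 3A 1G)
9. 2 gremlins → the new quay.  (the old quay: 3A 1G; the new quay: 3A 3G)
10. 1 gremlin ← the old quay.  (the old quay: 3A 2G; the new quay: 3A 2G)
11. 1 adult and 1 gremlin → the new quay.  (the old quay: 2A 1G; the new quay: 4A 3G)
12. 1 gremlin ← the old quay.  (the old quay: 2A 2G; the new quay: 4A 2G)
13. 2 gremlins → the new quay.  (the old quay: 2A 0G; the new quay: 4A 4G)
14. 1 gremlin ← the old quay.  (the old quay: 2A 1G; the new quay: 4A 3G)
15. 1 adult and 1 gremlin → the new quay.  (the old quay: 1A 0G; the new quay: 5A 4G)
16. 1 gremlin ← the old quay.  (the old quay: 1A 1G; the new quay: 5A 3G)
17. 1 adult and 1 gremlin → the new quay.  (the old quay: 0A 0G; the new quay: 6A 4G)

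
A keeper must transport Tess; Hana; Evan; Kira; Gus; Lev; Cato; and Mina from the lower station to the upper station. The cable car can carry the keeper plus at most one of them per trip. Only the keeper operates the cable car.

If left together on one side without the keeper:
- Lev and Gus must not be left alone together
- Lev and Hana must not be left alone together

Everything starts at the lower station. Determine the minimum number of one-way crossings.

17

Counting alone: the keeper can take at most 1 across per trip to the upper station, so moving all 8 needs at least 8 loaded trips out, with a return between consecutive ones — at least 15 crossings.
The safety rule pushes this higher. Following every safe sequence of crossings, the most of the 8 that can be at the upper station as the cable car arrives there on crossing 15 is 7 — never all 8.
So no plan with fewer than 17 crossings exists, and this one achieves 17:
1. Keeper goes to the upper station with Lev.
2. Keeper goes back to the lower station alone.
3. Keeper goes to the upper station with Tess.
4. Keeper goes back to the lower station alone.
5. Keeper goes to the upper station with Hana.
6. Keeper goes back to the lower station with Lev.
7. Keeper goes to the upper station with Gus.
8. Keeper goes back to the lower station alone.
9. Keeper goes to the upper station with Evan.
10. Keeper goes back to the lower station alone.
11. Keeper goes to the upper station with Kira.
12. Keeper goes back to the lower station alone.
13. Keeper goes to the upper station with Cato.
14. Keeper goes back to the lower station alone.
15. Keeper goes to the upper station with Mina.
16. Keeper goes back to the lower station alone.
17. Keeper goes to the upper station with Lev.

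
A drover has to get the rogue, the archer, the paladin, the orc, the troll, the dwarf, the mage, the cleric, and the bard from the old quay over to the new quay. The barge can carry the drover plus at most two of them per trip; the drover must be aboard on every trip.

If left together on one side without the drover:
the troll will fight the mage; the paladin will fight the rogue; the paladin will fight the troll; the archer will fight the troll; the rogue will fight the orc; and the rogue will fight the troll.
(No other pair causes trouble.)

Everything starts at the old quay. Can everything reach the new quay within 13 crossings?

No

Counting alone: the drover can take at most 2 across per trip to the new quay, so moving all 9 needs at least 5 loaded trips out, with a return between consecutive ones — at least 9 crossings.
The safety rule pushes this higher. Following every safe sequence of crossings, the most of the 9 that can be at the new quay as the barge arrives there on crossings 9, 11, 13 is 6, 7, 8 respectively — never all 9.
So the move cannot be finished within 13 crossings. (The shortest complete plan takes 15:)
1. Drover goes to the new quay with the rogue and the troll.
2. Drover goes back to the old quay with the rogue.
3. Drover goes to the new quay with the archer and the rogue.
4. Drover goes back to the old quay with the troll.
5. Drover goes to the new quay with the mage and the paladin.
6. Drover goes back to the old quay with the rogue.
7. Drover goes to the new quay with the orc and the rogue.
8. Drover goes back to the old quay with the rogue.
9. Drover goes to the new quay with the dwarf and the rogue.
10. Drover goes back to the old quay with the rogue.
11. Drover goes to the new quay with the cleric and the rogue.
12. Drover goes back to the old quay with the rogue.
13. Drover goes to the new quay with the bard and the rogue.
14. Drover goes back to the old quay with the rogue.
15. Drover goes to the new quay with the rogue and the troll.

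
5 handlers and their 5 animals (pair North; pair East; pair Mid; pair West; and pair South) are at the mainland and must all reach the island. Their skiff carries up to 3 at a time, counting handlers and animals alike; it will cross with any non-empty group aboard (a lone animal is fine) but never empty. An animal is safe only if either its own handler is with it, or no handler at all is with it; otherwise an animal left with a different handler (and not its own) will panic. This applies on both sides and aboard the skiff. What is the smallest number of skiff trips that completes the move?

Counting alone: each trip to the island takes at most 3 across and each return brings at least 1 back, so after t trips out (and t−1 returns) at most 3t − (t−1) of the 10 are across; that first reaches 10 at t = 5, so at least 9 crossings are needed.
The safety rule pushes this higher. Following every safe sequence of crossings, the most of the 10 that can be at the island as the skiff arrives there on crossing 9 is 9 — never all 10.
So no plan with fewer than 11 crossings exists, and this one achieves 11:
1. animal North and handler North cross → the island.
2. handler North crosses ← the mainland.
3. animal East, animal Mid, and animal West cross → the island.
4. animal North crosses ← the mainland.
5. handler East, handler Mid, and handler West cross → the island.
6. animal East and handler East cross ← the mainland.
7. handler East, handler North, and handler South cross → the island.
8. animal Mid crosses ← the mainland.
9. animal East and animal North cross → the island.
10. animal North crosses ← the mainland.
11. animal Mid, animal North, and animal South cross → the island.

11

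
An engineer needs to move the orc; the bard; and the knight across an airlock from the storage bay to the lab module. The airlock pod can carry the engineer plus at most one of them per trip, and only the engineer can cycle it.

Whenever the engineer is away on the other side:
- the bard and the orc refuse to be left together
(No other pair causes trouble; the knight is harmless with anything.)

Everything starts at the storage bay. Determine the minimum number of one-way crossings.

5

Counting alone: the engineer can take at most 1 across per trip to the lab module, so moving all 3 needs at least 3 loaded trips out, with a return between consecutive ones — at least 5 crossings.
The plan below uses exactly 5 crossings, so it is optimal:
1. Engineer goes to the lab module with the orc.  [the storage bay: the bard, the knight | the lab module: the orc]
2. Engineer goes back to the storage bay alone.  [the storage bay: the bard, the knight | the lab module: the orc]
3. Engineer goes to the lab module with the knight.  [the storage bay: the bard | the lab module: the knight, the orc]
4. Engineer goes back to the storage bay alone.  [the storage bay: the bard | the lab module: the knight, the orc]
5. Engineer goes to the lab module with the bard.  [the storage bay: — | the lab module: the bard, the knight, the orc]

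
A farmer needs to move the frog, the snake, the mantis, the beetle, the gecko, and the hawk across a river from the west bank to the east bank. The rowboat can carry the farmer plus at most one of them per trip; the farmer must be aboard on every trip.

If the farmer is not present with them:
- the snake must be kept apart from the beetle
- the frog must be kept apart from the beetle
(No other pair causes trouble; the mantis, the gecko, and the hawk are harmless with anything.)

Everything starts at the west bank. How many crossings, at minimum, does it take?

Counting alone: the farmer can take at most 1 across per trip to the east bank, so moving all 6 needs at least 6 loaded trips out, with a return between consecutive ones — at least 11 crossings.
The safety rule pushes this higher. Following every safe sequence of crossings, the most of the 6 that can be at the east bank as the rowboat arrives there on crossing 11 is 5 — never all 6.
So no plan with fewer than 13 crossings exists, and this one achieves 13:
1. Farmer goes to the east bank with the beetle.
2. Farmer goes back to the west bank alone.
3. Farmer goes to the east bank with the frog.
4. Farmer goes back to the west bank with the beetle.
5. Farmer goes to the east bank with the snake.
6. Farmer goes back to the west bank alone.
7. Farmer goes to the east bank with the mantis.
8. Farmer goes back to the west bank alone.
9. Farmer goes to the east bank with the gecko.
10. Farmer goes back to the west bank alone.
11. Farmer goes to the east bank with the hawk.
12. Farmer goes back to the west bank alone.
13. Farmer goes to the east bank with the beetle.

13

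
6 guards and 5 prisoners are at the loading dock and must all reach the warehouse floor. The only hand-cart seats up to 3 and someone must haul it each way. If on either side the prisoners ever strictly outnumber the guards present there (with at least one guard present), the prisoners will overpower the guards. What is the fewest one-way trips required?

9

Counting alone: each trip to the warehouse floor takes at most 3 across and each return brings at least 1 back, so after t trips out (and t−1 returns) at most 3t − (t−1) of the 11 are across; that first reaches 11 at t = 5, so at least 9 crossings are needed.
The plan below uses exactly 9 crossings, so it is optimal:
1. 3 prisoners → the warehouse floor.  (the loading dock: 6G 2P; the warehouse floor: 0G 3P)
2. 1 prisoner ← the loading dock.  (the loading dock: 6G 3P; the warehouse floor: 0G 2P)
3. 3 guards → the warehouse floor.  (the loading dock: 3G 3P; the warehouse floor: 3G 2P)
4. 1 guard ← the loading dock.  (the loading dock: 4G 3P; the warehouse floor: 2G 2P)
5. 2 guards and 1 prisoner → the warehouse floor.  (the loading dock: 2G 2P; the warehouse floor: 4G 3P)
6. 1 guard ← the loading dock.  (the loading dock: 3G 2P; the warehouse floor: 3G 3P)
7. 2 guards and 1 prisoner → the warehouse floor.  (the loading dock: 1G 1P; the warehouse floor: 5G 4P)
8. 1 guard ← the loading dock.  (the loading dock: 2G 1P; the warehouse floor: 4G 4P)
9. 2 guards and 1 prisoner → the warehouse floor.  (the loading dock: 0G 0P; the warehouse floor: 6G 5P)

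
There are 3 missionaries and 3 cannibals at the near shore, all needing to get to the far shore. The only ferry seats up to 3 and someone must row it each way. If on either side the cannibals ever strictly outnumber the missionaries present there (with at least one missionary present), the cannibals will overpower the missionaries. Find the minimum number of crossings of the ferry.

Counting alone: each trip to the far shore takes at most 3 across and each return brings at least 1 back, so after t trips out (and t−1 returns) at most 3t − (t−1) of the 6 are across; that first reaches 6 at t = 3, so at least 5 crossings are needed.
The plan below uses exactly 5 crossings, so it is optimal:
1. 2 cannibals → the far shore.  (the near shore: 3M 1C; the far shore: 0M 2C)
2. 1 cannibal ← the near shore.  (the near shore: 3M 2C; the far shore: 0M 1C)
3. 3 missionaries → the far shore.  (the near shore: 0M 2C; the far shore: 3M 1C)
4. 1 cannibal ← the near shore.  (the near shore: 0M 3C; the far shore: 3M 0C)
5. 3 cannibals → the far shore.  (the near shore: 0M 0C; the far shore: 3M 3C)

5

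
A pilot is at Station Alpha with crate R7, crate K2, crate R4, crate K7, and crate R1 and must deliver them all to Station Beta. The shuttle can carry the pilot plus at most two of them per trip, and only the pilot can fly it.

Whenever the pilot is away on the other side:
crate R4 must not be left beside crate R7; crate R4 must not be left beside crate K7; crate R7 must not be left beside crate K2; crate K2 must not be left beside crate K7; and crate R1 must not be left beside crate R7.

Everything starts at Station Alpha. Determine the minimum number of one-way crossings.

7

Counting alone: the pilot can take at most 2 across per trip to Station Beta, so moving all 5 needs at least 3 loaded trips out, with a return between consecutive ones — at least 5 crossings.
The safety rule pushes this higher. Following every safe sequence of crossings, the most of the 5 that can be at Station Beta as the shuttle arrives there on crossing 5 is 4 — never all 5.
So no plan with fewer than 7 crossings exists, and this one achieves 7:
1. Pilot goes to Station Beta with crate K7 and crate R7.  [Station Alpha: crate K2, crate R1, crate R4 | Station Beta: crate K7, crate R7]
2. Pilot goes back to Station Alpha alone.  [Station Alpha: crate K2, crate R1, crate R4 | Station Beta: crate K7, crate R7]
3. Pilot goes to Station Beta with crate K2.  [Station Alpha: crate R1, crate R4 | Station Beta: crate K2, crate K7, crate R7]
4. Pilot goes back to Station Alpha with crate K7 and crate R7.  [Station Alpha: crate K7, crate R1, crate R4, crate R7 | Station Beta: crate K2]
5. Pilot goes to Station Beta with crate R1 and crate R4.  [Station Alpha: crate K7, crate R7 | Station Beta: crate K2, crate R1, crate R4]
6. Pilot goes back to Station Alpha alone.  [Station Alpha: crate K7, crate R7 | Station Beta: crate K2, crate R1, crate R4]
7. Pilot goes to Station Beta with crate K7 and crate R7.  [Station Alpha: — | Station Beta: crate K2, crate K7, crate R1, crate R4, crate R7]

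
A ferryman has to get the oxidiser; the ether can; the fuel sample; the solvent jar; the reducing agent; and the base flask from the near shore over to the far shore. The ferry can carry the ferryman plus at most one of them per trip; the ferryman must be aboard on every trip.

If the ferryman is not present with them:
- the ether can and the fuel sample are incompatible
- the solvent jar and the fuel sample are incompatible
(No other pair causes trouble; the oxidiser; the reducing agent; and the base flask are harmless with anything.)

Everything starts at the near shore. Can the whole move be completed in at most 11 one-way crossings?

Counting alone: the ferryman can take at most 1 across per trip to the far shore, so moving all 6 needs at least 6 loaded trips out, with a return between consecutive ones — at least 11 crossings.
The safety rule pushes this higher. Following every safe sequence of crossings, the most of the 6 that can be at the far shore as the ferry arrives there on crossing 11 is 5 — never all 6.
So the move cannot be finished within 11 crossings. (The shortest complete plan takes 13:)
1. Ferryman goes to the far shore with the fuel sample.  [the near shore: the base flask, the ether can, the oxidiser, the reducing agent, the solvent jar | the far shore: the fuel sample]
2. Ferryman goes back to the near shore alone.  [the near shore: the base flask, the ether can, the oxidiser, the reducing agent, the solvent jar | the far shore: the fuel sample]
3. Ferryman goes to the far shore with the oxidiser.  [the near shore: the base flask, the ether can, the reducing agent, the solvent jar | the far shore: the fuel sample, the oxidiser]
4. Ferryman goes back to the near shore alone.  [the near shore: the base flask, the ether can, the reducing agent, the solvent jar | the far shore: the fuel sample, the oxidiser]
5. Ferryman goes to the far shore with the ether can.  [the near shore: the base flask, the reducing agent, the solvent jar | the far shore: the ether can, the fuel sample, the oxidiser]
6. Ferryman goes back to the near shore with the fuel sample.  [the near shore: the base flask, the fuel sample, the reducing agent, the solvent jar | the far shore: the ether can, the oxidiser]
7. Ferryman goes to the far shore with the solvent jar.  [the near shore: the base flask, the fuel sample, the reducing agent | the far shore: the ether can, the oxidiser, the solvent jar]
8. Ferryman goes back to the near shore alone.  [the near shore: the base flask, the fuel sample, the reducing agent | the far shore: the ether can, the oxidiser, the solvent jar]
9. Ferryman goes to the far shore with the reducing agent.  [the near shore: the base flask, the fuel sample | the far shore: the ether can, the oxidiser, the reducing agent, the solvent jar]
10. Ferryman goes back to the near shore alone.  [the near shore: the base flask, the fuel sample | the far shore: the ether can, the oxidiser, the reducing agent, the solvent jar]
11. Ferryman goes to the far shore with the base flask.  [the near shore: the fuel sample | the far shore: the base flask, the ether can, the oxidiser, the reducing agent, the solvent jar]
12. Ferryman goes back to the near shore alone.  [the near shore: the fuel sample | the far shore: the base flask, the ether can, the oxidiser, the reducing agent, the solvent jar]
13. Ferryman goes to the far shore with the fuel sample.  [the near shore: — | the far shore: the base flask, the ether can, the fuel sample, the oxidiser, the reducing agent, the solvent jar]

No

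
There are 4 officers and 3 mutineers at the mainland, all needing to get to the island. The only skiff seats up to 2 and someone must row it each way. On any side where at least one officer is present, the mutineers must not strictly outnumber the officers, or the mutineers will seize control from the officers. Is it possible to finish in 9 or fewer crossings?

Counting alone: each trip to the island takes at most 2 across and each return brings at least 1 back, so after t trips out (and t−1 returns) at most 2t − (t−1) of the 7 are across; that first reaches 7 at t = 6, so at least 11 crossings are needed.
Since 9 < 11, 9 crossings cannot be enough. (The shortest complete plan in fact takes 11:)
1. 2 mutineers → the island.  (the mainland: 4O 1M; the island: 0O 2M)
2. 1 mutineer ← the mainland.  (the mainland: 4O 2M; the island: 0O 1M)
3. 2 mutineers → the island.  (the mainland: 4O 0M; the island: 0O 3M)
4. 1 mutineer ← the mainland.  (the mainland: 4O 1M; the island: 0O 2M)
5. 2 officers → the island.  (the mainland: 2O 1M; the island: 2O 2M)
6. 1 mutineer ← the mainland.  (the mainland: 2O 2M; the island: 2O 1M)
7. 1 officer and 1 mutineer → the island.  (the mainland: 1O 1M; the island: 3O 2M)
8. 1 officer ← the mainland.  (the mainland: 2O 1M; the island: 2O 2M)
9. 1 officer and 1 mutineer → the island.  (the mainland: 1O 0M; the island: 3O 3M)
10. 1 mutineer ← the mainland.  (the mainland: 1O 1M; the island: 3O 2M)
11. 1 officer and 1 mutineer → the island.  (the mainland: 0O 0M; the island: 4O 3M)

No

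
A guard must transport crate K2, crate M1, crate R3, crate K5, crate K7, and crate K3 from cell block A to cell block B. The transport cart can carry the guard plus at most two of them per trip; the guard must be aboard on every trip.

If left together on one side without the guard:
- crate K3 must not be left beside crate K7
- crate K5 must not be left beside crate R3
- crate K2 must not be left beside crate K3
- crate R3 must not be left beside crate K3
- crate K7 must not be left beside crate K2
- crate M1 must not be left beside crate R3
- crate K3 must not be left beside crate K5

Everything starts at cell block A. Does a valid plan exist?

No

Whatever the first load, the items left behind include a forbidden pair without the guard. No opening move is safe, so no plan exists.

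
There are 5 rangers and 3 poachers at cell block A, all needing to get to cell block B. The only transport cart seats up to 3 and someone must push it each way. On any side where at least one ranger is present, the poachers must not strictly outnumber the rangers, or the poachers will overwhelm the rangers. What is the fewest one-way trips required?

7

Counting alone: each trip to cell block B takes at most 3 across and each return brings at least 1 back, so after t trips out (and t−1 returns) at most 3t − (t−1) of the 8 are across; that first reaches 8 at t = 4, so at least 7 crossings are needed.
The plan below uses exactly 7 crossings, so it is optimal:
1. 2 poachers → cell block B.  (cell block A: 5R 1P; cell block B: 0R 2P)
2. 1 poacher ← cell block A.  (cell block A: 5R 2P; cell block B: 0R 1P)
3. 2 rangers and 1 poacher → cell block B.  (cell block A: 3R 1P; cell block B: 2R 2P)
4. 1 poacher ← cell block A.  (cell block A: 3R 2P; cell block B: 2R 1P)
5. 1 ranger and 2 poachers → cell block B.  (cell block A: 2R 0P; cell block B: 3R 3P)
6. 1 poacher ← cell block A.  (cell block A: 2R 1P; cell block B: 3R 2P)
7. 2 rangers and 1 poacher → cell block B.  (cell block A: 0R 0P; cell block B: 5R 3P)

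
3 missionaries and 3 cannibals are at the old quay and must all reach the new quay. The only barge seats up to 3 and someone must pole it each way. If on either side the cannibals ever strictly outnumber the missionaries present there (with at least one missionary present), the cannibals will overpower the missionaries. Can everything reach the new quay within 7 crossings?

Yes — this plan uses 5 crossings (≤ 7):
1. 2 cannibals → the new quay.  (the old quay: 3M 1C; the new quay: 0M 2C)
2. 1 cannibal ← the old quay.  (the old quay: 3M 2C; the new quay: 0M 1C)
3. 3 missionaries → the new quay.  (the old quay: 0M 2C; the new quay: 3M 1C)
4. 1 cannibal ← the old quay.  (the old quay: 0M 3C; the new quay: 3M 0C)
5. 3 cannibals → the new quay.  (the old quay: 0M 0C; the new quay: 3M 3C)

Yes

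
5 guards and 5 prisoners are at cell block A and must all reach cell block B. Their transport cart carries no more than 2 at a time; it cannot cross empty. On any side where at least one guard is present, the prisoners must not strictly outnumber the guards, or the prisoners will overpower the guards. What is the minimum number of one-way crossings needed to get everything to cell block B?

Following every safe sequence of crossings from the start, the most of the 10 that can be at cell block B as the transport cart arrives there on crossings 1, 3, 5, 7 is 2, 3, 4, 5 respectively; the best ever achieved is 5 of 10.
From crossing 9 on, no configuration arises that was not already reachable earlier: only 13 distinct safe configurations (who is on which side, and where the transport cart is) can ever be reached, none of them has everyone across, and every continuation just revisits them. They are: 0 guards + 0 prisoners across (transport cart back at the start); 0 guards + 1 prisoner across (transport cart there); 0 guards + 1 prisoner across (transport cart back at the start); 0 guards + 2 prisoners across (transport cart there); 0 guards + 2 prisoners across (transport cart back at the start); 0 guards + 3 prisoners across (transport cart there); 0 guards + 3 prisoners across (transport cart back at the start); 0 guards + 4 prisoners across (transport cart there); 0 guards + 4 prisoners across (transport cart back at the start); 0 guards + 5 prisoners across (transport cart there); 1 guard + 1 prisoner across (transport cart there); 1 guard + 1 prisoner across (transport cart back at the start); 2 guards + 2 prisoners across (transport cart there). So no valid plan exists.

impossible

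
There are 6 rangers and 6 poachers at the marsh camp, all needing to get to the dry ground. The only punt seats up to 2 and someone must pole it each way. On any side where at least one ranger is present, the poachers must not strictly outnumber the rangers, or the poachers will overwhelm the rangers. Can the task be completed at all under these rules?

Following every safe sequence of crossings from the start, the most of the 12 that can be at the dry ground as the punt arrives there on crossings 1, 3, 5, 7, 9 is 2, 3, 4, 5, 6 respectively; the best ever achieved is 6 of 12.
From crossing 11 on, no configuration arises that was not already reachable earlier: only 15 distinct safe configurations (who is on which side, and where the punt is) can ever be reached, none of them has everyone across, and every continuation just revisits them. They are: 0 rangers + 0 poachers across (punt back at the start); 0 rangers + 1 poacher across (punt there); 0 rangers + 1 poacher across (punt back at the start); 0 rangers + 2 poachers across (punt there); 0 rangers + 2 poachers across (punt back at the start); 0 rangers + 3 poachers across (punt there); 0 rangers + 3 poachers across (punt back at the start); 0 rangers + 4 poachers across (punt there); 0 rangers + 4 poachers across (punt back at the start); 0 rangers + 5 poachers across (punt there); 0 rangers + 5 poachers across (punt back at the start); 0 rangers + 6 poachers across (punt there); 1 ranger + 1 poacher across (punt there); 1 ranger + 1 poacher across (punt back at the start); 2 rangers + 2 poachers across (punt there). So no valid plan exists.

No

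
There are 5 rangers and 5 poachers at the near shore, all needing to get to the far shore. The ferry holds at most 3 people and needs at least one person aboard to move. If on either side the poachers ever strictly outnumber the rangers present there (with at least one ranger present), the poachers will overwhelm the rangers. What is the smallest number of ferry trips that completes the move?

Counting alone: each trip to the far shore takes at most 3 across and each return brings at least 1 back, so after t trips out (and t−1 returns) at most 3t − (t−1) of the 10 are across; that first reaches 10 at t = 5, so at least 9 crossings are needed.
The safety rule pushes this higher. Following every safe sequence of crossings, the most of the 10 that can be at the far shore as the ferry arrives there on crossing 9 is 9 — never all 10.
So no plan with fewer than 11 crossings exists, and this one achieves 11:
1. 2 poachers → the far shore.  (the near shore: 5R 3P; the far shore: 0R 2P)
2. 1 poacher ← the near shore.  (the near shore: 5R 4P; the far shore: 0R 1P)
3. 3 poachers → the far shore.  (the near shore: 5R 1P; the far shore: 0R 4P)
4. 1 poacher ← the near shore.  (the near shore: 5R 2P; the far shore: 0R 3P)
5. 3 rangers → the far shore.  (the near shore: 2R 2P; the far shore: 3R 3P)
6. 1 ranger and 1 poacher ← the near shore.  (the near shore: 3R 3P; the far shore: 2R 2P)
7. 3 rangers → the far shore.  (the near shore: 0R 3P; the far shore: 5R 2P)
8. 1 poacher ← the near shore.  (the near shore: 0R 4P; the far shore: 5R 1P)
9. 2 poachers → the far shore.  (the near shore: 0R 2P; the far shore: 5R 3P)
10. 1 poacher ← the near shore.  (the near shore: 0R 3P; the far shore: 5R 2P)
11. 3 poachers → the far shore.  (the near shore: 0R 0P; the far shore: 5R 5P)

11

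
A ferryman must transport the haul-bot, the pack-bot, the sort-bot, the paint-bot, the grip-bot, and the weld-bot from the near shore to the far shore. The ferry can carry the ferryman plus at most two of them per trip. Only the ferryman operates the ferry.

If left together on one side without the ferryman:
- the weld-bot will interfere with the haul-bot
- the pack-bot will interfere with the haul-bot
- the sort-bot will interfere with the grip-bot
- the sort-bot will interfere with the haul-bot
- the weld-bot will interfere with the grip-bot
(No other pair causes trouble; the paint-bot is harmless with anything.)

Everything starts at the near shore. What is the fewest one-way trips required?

7

Counting alone: the ferryman can take at most 2 across per trip to the far shore, so moving all 6 needs at least 3 loaded trips out, with a return between consecutive ones — at least 5 crossings.
The safety rule pushes this higher. Following every safe sequence of crossings, the most of the 6 that can be at the far shore as the ferry arrives there on crossing 5 is 5 — never all 6.
So no plan with fewer than 7 crossings exists, and this one achieves 7:
1. Ferryman goes to the far shore with the grip-bot and the haul-bot.
2. Ferryman goes back to the near shore alone.
3. Ferryman goes to the far shore with the pack-bot and the sort-bot.
4. Ferryman goes back to the near shore with the grip-bot and the haul-bot.
5. Ferryman goes to the far shore with the paint-bot and the weld-bot.
6. Ferryman goes back to the near shore alone.
7. Ferryman goes to the far shore with the grip-bot and the haul-bot.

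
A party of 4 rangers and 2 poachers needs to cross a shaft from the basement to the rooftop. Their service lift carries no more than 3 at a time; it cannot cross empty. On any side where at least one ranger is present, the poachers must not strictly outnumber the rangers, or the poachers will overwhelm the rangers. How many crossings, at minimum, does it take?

5

Counting alone: each trip to the rooftop takes at most 3 across and each return brings at least 1 back, so after t trips out (and t−1 returns) at most 3t − (t−1) of the 6 are across; that first reaches 6 at t = 3, so at least 5 crossings are needed.
The plan below uses exactly 5 crossings, so it is optimal:
1. 2 poachers → the rooftop.  (the basement: 4R 0P; the rooftop: 0R 2P)
2. 1 poacher ← the basement.  (the basement: 4R 1P; the rooftop: 0R 1P)
3. 2 rangers and 1 poacher → the rooftop.  (the basement: 2R 0P; the rooftop: 2R 2P)
4. 1 poacher ← the basement.  (the basement: 2R 1P; the rooftop: 2R 1P)
5. 2 rangers and 1 poacher → the rooftop.  (the basement: 0R 0P; the rooftop: 4R 2P)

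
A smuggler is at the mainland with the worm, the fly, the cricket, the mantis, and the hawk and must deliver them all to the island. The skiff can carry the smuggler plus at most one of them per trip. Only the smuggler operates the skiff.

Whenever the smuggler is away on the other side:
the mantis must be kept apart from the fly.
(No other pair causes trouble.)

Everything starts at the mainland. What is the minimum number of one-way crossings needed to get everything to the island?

Counting alone: the smuggler can take at most 1 across per trip to the island, so moving all 5 needs at least 5 loaded trips out, with a return between consecutive ones — at least 9 crossings.
The plan below uses exactly 9 crossings, so it is optimal:
1. Smuggler goes to the island with the fly.  [the mainland: the cricket, the hawk, the mantis, the worm | the island: the fly]
2. Smuggler goes back to the mainland alone.  [the mainland: the cricket, the hawk, the mantis, the worm | the island: the fly]
3. Smuggler goes to the island with the worm.  [the mainland: the cricket, the hawk, the mantis | the island: the fly, the worm]
4. Smuggler goes back to the mainland alone.  [the mainland: the cricket, the hawk, the mantis | the island: the fly, the worm]
5. Smuggler goes to the island with the cricket.  [the mainland: the hawk, the mantis | the island: the cricket, the fly, the worm]
6. Smuggler goes back to the mainland alone.  [the mainland: the hawk, the mantis | the island: the cricket, the fly, the worm]
7. Smuggler goes to the island with the hawk.  [the mainland: the mantis | the island: the cricket, the fly, the hawk, the worm]
8. Smuggler goes back to the mainland alone.  [the mainland: the mantis | the island: the cricket, the fly, the hawk, the worm]
9. Smuggler goes to the island with the mantis.  [the mainland: — | the island: the cricket, the fly, the hawk, the mantis, the worm]

9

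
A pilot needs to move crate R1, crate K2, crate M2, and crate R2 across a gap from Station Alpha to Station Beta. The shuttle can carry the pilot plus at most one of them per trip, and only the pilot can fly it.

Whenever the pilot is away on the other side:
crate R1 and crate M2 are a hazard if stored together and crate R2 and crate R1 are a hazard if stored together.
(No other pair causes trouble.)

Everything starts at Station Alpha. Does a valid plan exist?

1. Pilot goes to Station Beta with crate R1.  [Station Alpha: crate K2, crate M2, crate R2 | Station Beta: crate R1]
2. Pilot goes back to Station Alpha alone.  [Station Alpha: crate K2, crate M2, crate R2 | Station Beta: crate R1]
3. Pilot goes to Station Beta with crate K2.  [Station Alpha: crate M2, crate R2 | Station Beta: crate K2, crate R1]
4. Pilot goes back to Station Alpha alone.  [Station Alpha: crate M2, crate R2 | Station Beta: crate K2, crate R1]
5. Pilot goes to Station Beta with crate M2.  [Station Alpha: crate R2 | Station Beta: crate K2, crate M2, crate R1]
6. Pilot goes back to Station Alpha with crate R1.  [Station Alpha: crate R1, crate R2 | Station Beta: crate K2, crate M2]
7. Pilot goes to Station Beta with crate R2.  [Station Alpha: crate R1 | Station Beta: crate K2, crate M2, crate R2]
8. Pilot goes back to Station Alpha alone.  [Station Alpha: crate R1 | Station Beta: crate K2, crate M2, crate R2]
9. Pilot goes to Station Beta with crate R1.  [Station Alpha: — | Station Beta: crate K2, crate M2, crate R1, crate R2]

Yes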